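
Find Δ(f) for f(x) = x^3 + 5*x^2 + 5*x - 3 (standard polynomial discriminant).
Δ = 32

For x^3 + a x^2 + b x + c the discriminant is Δ = 18 a b c - 4 a^3 c + a^2 b^2 - 4 b^3 - 27 c^2.
Plug a = 5, b = 5, c = -3:
  18*(5)*(5)*(-3) - 4*(5)^3*(-3) + (5)^2*(5)^2 - 4*(5)^3 - 27*(-3)^2
  = -1350 + (1500) + 625 + (-500) + (-243)
  = 32.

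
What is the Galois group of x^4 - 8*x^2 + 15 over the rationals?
Gal(K/Q) = V_4 (Klein four-group, Z/2Z × Z/2Z)

f factors as (x^2 - 3)(x^2 - 5), so the splitting field is K = Q(sqrt(3), sqrt(5)). The elements 3, 5, 15 are all non-squares in Q, so sqrt(3) and sqrt(5) generate independent quadratic extensions. Thus [K:Q] = 4 and Gal(K/Q) is generated by the two order-2 automorphisms sqrt(3) ↦ -sqrt(3) and sqrt(5) ↦ -sqrt(5), giving V_4.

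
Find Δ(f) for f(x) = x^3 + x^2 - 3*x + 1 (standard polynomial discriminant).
Δ = 32

For x^3 + a x^2 + b x + c the discriminant is Δ = 18 a b c - 4 a^3 c + a^2 b^2 - 4 b^3 - 27 c^2.
Plug a = 1, b = -3, c = 1:
  18*(1)*(-3)*(1) - 4*(1)^3*(1) + (1)^2*(-3)^2 - 4*(-3)^3 - 27*(1)^2
  = -54 + (-4) + 9 + (108) + (-27)
  = 32.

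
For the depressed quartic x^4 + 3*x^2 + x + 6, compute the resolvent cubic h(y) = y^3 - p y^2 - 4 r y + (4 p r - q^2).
h(y) = y^3 - 3*y^2 - 24*y + 71

Identify coefficients: p = 3, q = 1, r = 6.
Plug into h(y) = y^3 - p y^2 - 4 r y + (4 p r - q^2):
  h(y) = y^3 - (3) y^2 - 4*(6) y + (4*(3)*(6) - (1)^2)
       = y^3 + (-3) y^2 + (-24) y + (71).
Simplifying: h(y) = y^3 - 3*y^2 - 24*y + 71.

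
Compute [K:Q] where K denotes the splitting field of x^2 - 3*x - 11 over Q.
[K:Q] = 2

The discriminant of x^2 + (-3)*x + (-11) is b^2 - 4c = 9 - (-44) = 53. Since 53 is not a perfect square in Q, the polynomial is irreducible over Q. Its two roots generate a degree-2 extension, so [K:Q] = 2.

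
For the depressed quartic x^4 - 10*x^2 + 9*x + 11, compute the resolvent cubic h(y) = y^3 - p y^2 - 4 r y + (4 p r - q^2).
h(y) = y^3 + 10*y^2 - 44*y - 521

Identify coefficients: p = -10, q = 9, r = 11.
Plug into h(y) = y^3 - p y^2 - 4 r y + (4 p r - q^2):
  h(y) = y^3 - (-10) y^2 - 4*(11) y + (4*(-10)*(11) - (9)^2)
       = y^3 + (10) y^2 + (-44) y + (-521).
Simplifying: h(y) = y^3 + 10*y^2 - 44*y - 521.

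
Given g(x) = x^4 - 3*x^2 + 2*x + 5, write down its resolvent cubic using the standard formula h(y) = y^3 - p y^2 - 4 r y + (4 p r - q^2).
h(y) = y^3 + 3*y^2 - 20*y - 64

Identify coefficients: p = -3, q = 2, r = 5.
Plug into h(y) = y^3 - p y^2 - 4 r y + (4 p r - q^2):
  h(y) = y^3 - (-3) y^2 - 4*(5) y + (4*(-3)*(5) - (2)^2)
       = y^3 + (3) y^2 + (-20) y + (-64).
Simplifying: h(y) = y^3 + 3*y^2 - 20*y - 64.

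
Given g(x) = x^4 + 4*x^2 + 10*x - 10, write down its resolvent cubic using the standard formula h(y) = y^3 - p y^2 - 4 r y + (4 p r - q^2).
h(y) = y^3 - 4*y^2 + 40*y - 260

Identify coefficients: p = 4, q = 10, r = -10.
Plug into h(y) = y^3 - p y^2 - 4 r y + (4 p r - q^2):
  h(y) = y^3 - (4) y^2 - 4*(-10) y + (4*(4)*(-10) - (10)^2)
       = y^3 + (-4) y^2 + (40) y + (-260).
Simplifying: h(y) = y^3 - 4*y^2 + 40*y - 260.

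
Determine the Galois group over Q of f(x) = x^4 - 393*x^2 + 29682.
Gal(K/Q) = V_4 (Klein four-group, Z/2Z × Z/2Z)

f factors as (x^2 - 102)(x^2 - 291), so the splitting field is K = Q(sqrt(102), sqrt(291)). The elements 102, 291, 29682 are all non-squares in Q, so sqrt(102) and sqrt(291) generate independent quadratic extensions. Thus [K:Q] = 4 and Gal(K/Q) is generated by the two order-2 automorphisms sqrt(102) ↦ -sqrt(102) and sqrt(291) ↦ -sqrt(291), giving V_4.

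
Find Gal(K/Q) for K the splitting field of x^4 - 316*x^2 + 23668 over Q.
Gal(K/Q) = V_4 (Klein four-group, Z/2Z × Z/2Z)

f factors as (x^2 - 122)(x^2 - 194), so the splitting field is K = Q(sqrt(122), sqrt(194)). The elements 122, 194, 23668 are all non-squares in Q, so sqrt(122) and sqrt(194) generate independent quadratic extensions. Thus [K:Q] = 4 and Gal(K/Q) is generated by the two order-2 automorphisms sqrt(122) ↦ -sqrt(122) and sqrt(194) ↦ -sqrt(194), giving V_4.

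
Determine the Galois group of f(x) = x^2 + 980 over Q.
Gal(K/Q) = Z/2Z (cyclic of order 2)

x^2 + 980 is irreducible over Q since -980 is not a rational square. The splitting field Q(sqrt(-980)) has degree 2 over Q, and its unique nontrivial automorphism is sqrt(-980) ↦ -sqrt(-980). Hence Gal(Q(sqrt(-980))/Q) = Z/2Z.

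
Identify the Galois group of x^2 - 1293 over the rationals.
Gal(K/Q) = Z/2Z (cyclic of order 2)

x^2 - 1293 is irreducible over Q since 1293 is not a rational square. The splitting field Q(sqrt(1293)) has degree 2 over Q, and its unique nontrivial automorphism is sqrt(1293) ↦ -sqrt(1293). Hence Gal(Q(sqrt(1293))/Q) = Z/2Z.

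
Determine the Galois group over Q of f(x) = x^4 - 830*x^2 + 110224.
Gal(K/Q) = Z/2Z (cyclic of order 2)

f factors as (x^2 - 166)(x^2 - 664), so the splitting field is K = Q(sqrt(166), sqrt(664)). The squarefree part of 166 is 166 and the squarefree part of 664 is also 166, so sqrt(166) and sqrt(664) are both rational multiples of sqrt(166). Hence Q(sqrt(166)) = Q(sqrt(664)) = Q(sqrt(166)), and the splitting field collapses to a single degree-2 extension with Galois group Z/2Z.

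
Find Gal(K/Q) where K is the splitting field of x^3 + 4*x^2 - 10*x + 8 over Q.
Gal(K/Q) = S_3 (symmetric group of order 6)

Compute the discriminant of x^3 + (4)*x^2 + (-10)*x + (8): Δ = -3936. Since Δ is not a rational square, the Galois group is not contained in A_3; it must be the full S_3 (irreducibility of the cubic rules out anything smaller).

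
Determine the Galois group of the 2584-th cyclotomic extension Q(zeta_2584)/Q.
|Gal(Q(zeta_2584)/Q)| = phi(2584) = 1152; group ≅ (Z/2584Z)^* ≅ Z/2Z × Z/2Z × Z/16Z × Z/18Z

The n-th cyclotomic polynomial Φ_2584(x) is the minimal polynomial of zeta_2584 over Q and has degree phi(2584) = 1152. So Q(zeta_2584) is a degree-1152 Galois extension with Galois group (Z/2584Z)^*. By CRT, (Z/2584Z)^* ≅ (Z/8Z)^* × (Z/17Z)^* × (Z/19Z)^*. Each prime-power unit group is (Z/8Z)^* ≅ Z/2Z × Z/2Z; (Z/17Z)^* ≅ Z/16Z; (Z/19Z)^* ≅ Z/18Z. Hence Gal(Q(zeta_2584)/Q) ≅ Z/2Z × Z/2Z × Z/16Z × Z/18Z.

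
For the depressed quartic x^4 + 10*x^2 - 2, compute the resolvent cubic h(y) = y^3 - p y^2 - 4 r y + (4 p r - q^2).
h(y) = y^3 - 10*y^2 + 8*y - 80

Identify coefficients: p = 10, q = 0, r = -2.
Plug into h(y) = y^3 - p y^2 - 4 r y + (4 p r - q^2):
  h(y) = y^3 - (10) y^2 - 4*(-2) y + (4*(10)*(-2) - (0)^2)
       = y^3 + (-10) y^2 + (8) y + (-80).
Simplifying: h(y) = y^3 - 10*y^2 + 8*y - 80.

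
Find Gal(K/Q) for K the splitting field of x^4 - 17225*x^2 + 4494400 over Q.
Gal(K/Q) = Z/2Z (cyclic of order 2)

f factors as (x^2 - 265)(x^2 - 16960), so the splitting field is K = Q(sqrt(265), sqrt(16960)). The squarefree part of 265 is 265 and the squarefree part of 16960 is also 265, so sqrt(265) and sqrt(16960) are both rational multiples of sqrt(265). Hence Q(sqrt(265)) = Q(sqrt(16960)) = Q(sqrt(265)), and the splitting field collapses to a single degree-2 extension with Galois group Z/2Z.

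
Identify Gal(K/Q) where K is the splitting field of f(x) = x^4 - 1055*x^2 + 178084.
Gal(K/Q) = Z/2Z (cyclic of order 2)

f factors as (x^2 - 211)(x^2 - 844), so the splitting field is K = Q(sqrt(211), sqrt(844)). The squarefree part of 211 is 211 and the squarefree part of 844 is also 211, so sqrt(211) and sqrt(844) are both rational multiples of sqrt(211). Hence Q(sqrt(211)) = Q(sqrt(844)) = Q(sqrt(211)), and the splitting field collapses to a single degree-2 extension with Galois group Z/2Z.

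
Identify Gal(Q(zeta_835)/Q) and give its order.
|Gal(Q(zeta_835)/Q)| = phi(835) = 664; group ≅ (Z/835Z)^* ≅ Z/4Z × Z/166Z

The n-th cyclotomic polynomial Φ_835(x) is the minimal polynomial of zeta_835 over Q and has degree phi(835) = 664. So Q(zeta_835) is a degree-664 Galois extension with Galois group (Z/835Z)^*. By CRT, (Z/835Z)^* ≅ (Z/5Z)^* × (Z/167Z)^*. Each prime-power unit group is (Z/5Z)^* ≅ Z/4Z; (Z/167Z)^* ≅ Z/166Z. Hence Gal(Q(zeta_835)/Q) ≅ Z/4Z × Z/166Z.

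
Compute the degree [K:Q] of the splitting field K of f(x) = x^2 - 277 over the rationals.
[K:Q] = 2

The polynomial x^2 - 277 is irreducible over Q since 277 is not a perfect square. Its splitting field is Q(sqrt(277)), which has degree 2 over Q.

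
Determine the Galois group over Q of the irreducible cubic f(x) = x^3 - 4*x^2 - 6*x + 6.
Gal(K/Q) = S_3 (symmetric group of order 6)

Compute the discriminant of x^3 + (-4)*x^2 + (-6)*x + (6): Δ = 4596. Since Δ is not a rational square, the Galois group is not contained in A_3; it must be the full S_3 (irreducibility of the cubic rules out anything smaller).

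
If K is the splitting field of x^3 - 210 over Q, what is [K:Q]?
[K:Q] = 6

x^3 - 210 has one real root r = 210^(1/3) and two complex roots r*zeta_3, r*zeta_3^2 where zeta_3 = e^(2*pi*i/3). The splitting field is Q(r, zeta_3). [Q(r):Q] = 3 and [Q(zeta_3):Q] = 2 with gcd = 1, so [Q(r, zeta_3):Q] = 3 * 2 = 6.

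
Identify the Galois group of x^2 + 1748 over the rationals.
Gal(K/Q) = Z/2Z (cyclic of order 2)

x^2 + 1748 is irreducible over Q since -1748 is not a rational square. The splitting field Q(sqrt(-1748)) has degree 2 over Q, and its unique nontrivial automorphism is sqrt(-1748) ↦ -sqrt(-1748). Hence Gal(Q(sqrt(-1748))/Q) = Z/2Z.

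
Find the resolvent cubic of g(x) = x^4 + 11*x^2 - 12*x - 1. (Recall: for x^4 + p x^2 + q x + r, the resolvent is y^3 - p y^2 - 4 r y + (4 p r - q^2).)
h(y) = y^3 - 11*y^2 + 4*y - 188

Identify coefficients: p = 11, q = -12, r = -1.
Plug into h(y) = y^3 - p y^2 - 4 r y + (4 p r - q^2):
  h(y) = y^3 - (11) y^2 - 4*(-1) y + (4*(11)*(-1) - (-12)^2)
       = y^3 + (-11) y^2 + (4) y + (-188).
Simplifying: h(y) = y^3 - 11*y^2 + 4*y - 188.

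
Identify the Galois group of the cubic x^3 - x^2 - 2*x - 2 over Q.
Gal(K/Q) = S_3 (symmetric group of order 6)

Compute the discriminant of x^3 + (-1)*x^2 + (-2)*x + (-2): Δ = -152. Since Δ is not a rational square, the Galois group is not contained in A_3; it must be the full S_3 (irreducibility of the cubic rules out anything smaller).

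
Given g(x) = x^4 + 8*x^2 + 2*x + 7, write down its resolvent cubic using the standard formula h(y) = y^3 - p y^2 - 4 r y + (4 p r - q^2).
h(y) = y^3 - 8*y^2 - 28*y + 220

Identify coefficients: p = 8, q = 2, r = 7.
Plug into h(y) = y^3 - p y^2 - 4 r y + (4 p r - q^2):
  h(y) = y^3 - (8) y^2 - 4*(7) y + (4*(8)*(7) - (2)^2)
       = y^3 + (-8) y^2 + (-28) y + (220).
Simplifying: h(y) = y^3 - 8*y^2 - 28*y + 220.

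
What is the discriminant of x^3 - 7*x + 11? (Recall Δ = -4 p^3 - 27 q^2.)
Δ = -1895

For a depressed cubic x^3 + p x + q the discriminant is Δ = -4 p^3 - 27 q^2 = -4*(-7)^3 - 27*(11)^2 = 1372 - 3267 = -1895.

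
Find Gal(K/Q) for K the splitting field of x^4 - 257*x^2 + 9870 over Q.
Gal(K/Q) = V_4 (Klein four-group, Z/2Z × Z/2Z)

f factors as (x^2 - 210)(x^2 - 47), so the splitting field is K = Q(sqrt(210), sqrt(47)). The elements 210, 47, 9870 are all non-squares in Q, so sqrt(210) and sqrt(47) generate independent quadratic extensions. Thus [K:Q] = 4 and Gal(K/Q) is generated by the two order-2 automorphisms sqrt(210) ↦ -sqrt(210) and sqrt(47) ↦ -sqrt(47), giving V_4.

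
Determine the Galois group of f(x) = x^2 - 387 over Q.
Gal(K/Q) = Z/2Z (cyclic of order 2)

x^2 - 387 is irreducible over Q since 387 is not a rational square. The splitting field Q(sqrt(387)) has degree 2 over Q, and its unique nontrivial automorphism is sqrt(387) ↦ -sqrt(387). Hence Gal(Q(sqrt(387))/Q) = Z/2Z.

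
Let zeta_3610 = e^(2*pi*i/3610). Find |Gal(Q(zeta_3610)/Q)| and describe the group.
|Gal(Q(zeta_3610)/Q)| = phi(3610) = 1368; group ≅ (Z/3610Z)^* ≅ Z/4Z × Z/342Z

The n-th cyclotomic polynomial Φ_3610(x) is the minimal polynomial of zeta_3610 over Q and has degree phi(3610) = 1368. So Q(zeta_3610) is a degree-1368 Galois extension with Galois group (Z/3610Z)^*. By CRT, (Z/3610Z)^* ≅ (Z/2Z)^* × (Z/5Z)^* × (Z/361Z)^*. Each prime-power unit group is (Z/2Z)^* ≅ trivial group (order 1); (Z/5Z)^* ≅ Z/4Z; (Z/361Z)^* ≅ Z/342Z. Hence Gal(Q(zeta_3610)/Q) ≅ Z/4Z × Z/342Z.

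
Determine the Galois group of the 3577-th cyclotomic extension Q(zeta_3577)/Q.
|Gal(Q(zeta_3577)/Q)| = phi(3577) = 3024; group ≅ (Z/3577Z)^* ≅ Z/42Z × Z/72Z

The n-th cyclotomic polynomial Φ_3577(x) is the minimal polynomial of zeta_3577 over Q and has degree phi(3577) = 3024. So Q(zeta_3577) is a degree-3024 Galois extension with Galois group (Z/3577Z)^*. By CRT, (Z/3577Z)^* ≅ (Z/49Z)^* × (Z/73Z)^*. Each prime-power unit group is (Z/49Z)^* ≅ Z/42Z; (Z/73Z)^* ≅ Z/72Z. Hence Gal(Q(zeta_3577)/Q) ≅ Z/42Z × Z/72Z.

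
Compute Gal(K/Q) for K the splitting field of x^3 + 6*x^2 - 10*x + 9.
Gal(K/Q) = S_3 (symmetric group of order 6)

Compute the discriminant of x^3 + (6)*x^2 + (-10)*x + (9): Δ = -12083. Since Δ is not a rational square, the Galois group is not contained in A_3; it must be the full S_3 (irreducibility of the cubic rules out anything smaller).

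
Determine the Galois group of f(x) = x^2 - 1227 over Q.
Gal(K/Q) = Z/2Z (cyclic of order 2)

x^2 - 1227 is irreducible over Q since 1227 is not a rational square. The splitting field Q(sqrt(1227)) has degree 2 over Q, and its unique nontrivial automorphism is sqrt(1227) ↦ -sqrt(1227). Hence Gal(Q(sqrt(1227))/Q) = Z/2Z.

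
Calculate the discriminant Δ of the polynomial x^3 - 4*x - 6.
Δ = -716

For x^3 + a x^2 + b x + c the discriminant is Δ = 18 a b c - 4 a^3 c + a^2 b^2 - 4 b^3 - 27 c^2.
Plug a = 0, b = -4, c = -6:
  18*(0)*(-4)*(-6) - 4*(0)^3*(-6) + (0)^2*(-4)^2 - 4*(-4)^3 - 27*(-6)^2
  = 0 + (0) + 0 + (256) + (-972)
  = -716.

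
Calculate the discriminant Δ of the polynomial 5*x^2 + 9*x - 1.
Δ = 101

For a quadratic a x^2 + b x + c the discriminant is Δ = b^2 - 4ac = (9)^2 - 4*(5)*(-1) = 81 - (-20) = 101.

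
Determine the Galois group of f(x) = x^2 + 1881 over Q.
Gal(K/Q) = Z/2Z (cyclic of order 2)

x^2 + 1881 is irreducible over Q since -1881 is not a rational square. The splitting field Q(sqrt(-1881)) has degree 2 over Q, and its unique nontrivial automorphism is sqrt(-1881) ↦ -sqrt(-1881). Hence Gal(Q(sqrt(-1881))/Q) = Z/2Z.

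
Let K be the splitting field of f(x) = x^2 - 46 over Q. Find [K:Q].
[K:Q] = 2

The polynomial x^2 - 46 is irreducible over Q since 46 is not a perfect square. Its splitting field is Q(sqrt(46)), which has degree 2 over Q.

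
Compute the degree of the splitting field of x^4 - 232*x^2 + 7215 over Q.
[K:Q] = 4

f factors as (x^2 - 195)(x^2 - 37); the splitting field is K = Q(sqrt(195), sqrt(37)). Since 195, 37, and 7215 are all non-squares in Q, the three subfields Q(sqrt(195)), Q(sqrt(37)), Q(sqrt(7215)) are distinct degree-2 extensions, so [K:Q] = 4 (Klein four Galois group).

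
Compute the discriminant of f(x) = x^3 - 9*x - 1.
Δ = 2889

For a depressed cubic x^3 + p x + q the discriminant is Δ = -4 p^3 - 27 q^2 = -4*(-9)^3 - 27*(-1)^2 = 2916 - 27 = 2889.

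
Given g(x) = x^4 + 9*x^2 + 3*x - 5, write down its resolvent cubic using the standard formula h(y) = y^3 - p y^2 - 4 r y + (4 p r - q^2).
h(y) = y^3 - 9*y^2 + 20*y - 189

Identify coefficients: p = 9, q = 3, r = -5.
Plug into h(y) = y^3 - p y^2 - 4 r y + (4 p r - q^2):
  h(y) = y^3 - (9) y^2 - 4*(-5) y + (4*(9)*(-5) - (3)^2)
       = y^3 + (-9) y^2 + (20) y + (-189).
Simplifying: h(y) = y^3 - 9*y^2 + 20*y - 189.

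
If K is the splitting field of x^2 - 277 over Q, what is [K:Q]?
[K:Q] = 2

The polynomial x^2 - 277 is irreducible over Q since 277 is not a perfect square. Its splitting field is Q(sqrt(277)), which has degree 2 over Q.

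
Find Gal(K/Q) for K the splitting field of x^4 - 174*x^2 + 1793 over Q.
Gal(K/Q) = V_4 (Klein four-group, Z/2Z × Z/2Z)

f factors as (x^2 - 163)(x^2 - 11), so the splitting field is K = Q(sqrt(163), sqrt(11)). The elements 163, 11, 1793 are all non-squares in Q, so sqrt(163) and sqrt(11) generate independent quadratic extensions. Thus [K:Q] = 4 and Gal(K/Q) is generated by the two order-2 automorphisms sqrt(163) ↦ -sqrt(163) and sqrt(11) ↦ -sqrt(11), giving V_4.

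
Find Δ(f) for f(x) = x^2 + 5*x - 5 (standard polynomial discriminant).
Δ = 45

For a quadratic a x^2 + b x + c the discriminant is Δ = b^2 - 4ac = (5)^2 - 4*(1)*(-5) = 25 - (-20) = 45.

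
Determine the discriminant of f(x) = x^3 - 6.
Δ = -972

For x^3 + a x^2 + b x + c the discriminant is Δ = 18 a b c - 4 a^3 c + a^2 b^2 - 4 b^3 - 27 c^2.
Plug a = 0, b = 0, c = -6:
  18*(0)*(0)*(-6) - 4*(0)^3*(-6) + (0)^2*(0)^2 - 4*(0)^3 - 27*(-6)^2
  = 0 + (0) + 0 + (0) + (-972)
  = -972.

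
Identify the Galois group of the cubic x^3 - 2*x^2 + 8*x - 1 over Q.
Gal(K/Q) = S_3 (symmetric group of order 6)

Compute the discriminant of x^3 + (-2)*x^2 + (8)*x + (-1): Δ = -1563. Since Δ is not a rational square, the Galois group is not contained in A_3; it must be the full S_3 (irreducibility of the cubic rules out anything smaller).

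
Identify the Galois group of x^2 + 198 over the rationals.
Gal(K/Q) = Z/2Z (cyclic of order 2)

x^2 + 198 is irreducible over Q since -198 is not a rational square. The splitting field Q(sqrt(-198)) has degree 2 over Q, and its unique nontrivial automorphism is sqrt(-198) ↦ -sqrt(-198). Hence Gal(Q(sqrt(-198))/Q) = Z/2Z.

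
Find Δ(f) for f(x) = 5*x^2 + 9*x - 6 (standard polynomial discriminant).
Δ = 201

For a quadratic a x^2 + b x + c the discriminant is Δ = b^2 - 4ac = (9)^2 - 4*(5)*(-6) = 81 - (-120) = 201.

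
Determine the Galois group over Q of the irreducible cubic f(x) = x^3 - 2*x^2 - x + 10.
Gal(K/Q) = S_3 (symmetric group of order 6)

Compute the discriminant of x^3 + (-2)*x^2 + (-1)*x + (10): Δ = -2012. Since Δ is not a rational square, the Galois group is not contained in A_3; it must be the full S_3 (irreducibility of the cubic rules out anything smaller).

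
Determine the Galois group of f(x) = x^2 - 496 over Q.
Gal(K/Q) = Z/2Z (cyclic of order 2)

x^2 - 496 is irreducible over Q since 496 is not a rational square. The splitting field Q(sqrt(496)) has degree 2 over Q, and its unique nontrivial automorphism is sqrt(496) ↦ -sqrt(496). Hence Gal(Q(sqrt(496))/Q) = Z/2Z.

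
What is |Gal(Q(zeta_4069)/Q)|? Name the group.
|Gal(Q(zeta_4069)/Q)| = phi(4069) = 3744; group ≅ (Z/4069Z)^* ≅ Z/12Z × Z/312Z

The n-th cyclotomic polynomial Φ_4069(x) is the minimal polynomial of zeta_4069 over Q and has degree phi(4069) = 3744. So Q(zeta_4069) is a degree-3744 Galois extension with Galois group (Z/4069Z)^*. By CRT, (Z/4069Z)^* ≅ (Z/13Z)^* × (Z/313Z)^*. Each prime-power unit group is (Z/13Z)^* ≅ Z/12Z; (Z/313Z)^* ≅ Z/312Z. Hence Gal(Q(zeta_4069)/Q) ≅ Z/12Z × Z/312Z.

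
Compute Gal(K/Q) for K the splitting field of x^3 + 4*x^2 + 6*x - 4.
Gal(K/Q) = S_3 (symmetric group of order 6)

Compute the discriminant of x^3 + (4)*x^2 + (6)*x + (-4): Δ = -1424. Since Δ is not a rational square, the Galois group is not contained in A_3; it must be the full S_3 (irreducibility of the cubic rules out anything smaller).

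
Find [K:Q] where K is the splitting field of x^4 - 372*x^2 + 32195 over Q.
[K:Q] = 4

f factors as (x^2 - 137)(x^2 - 235); the splitting field is K = Q(sqrt(137), sqrt(235)). Since 137, 235, and 32195 are all non-squares in Q, the three subfields Q(sqrt(137)), Q(sqrt(235)), Q(sqrt(32195)) are distinct degree-2 extensions, so [K:Q] = 4 (Klein four Galois group).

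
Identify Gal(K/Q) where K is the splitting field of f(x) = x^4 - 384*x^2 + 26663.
Gal(K/Q) = V_4 (Klein four-group, Z/2Z × Z/2Z)

f factors as (x^2 - 91)(x^2 - 293), so the splitting field is K = Q(sqrt(91), sqrt(293)). The elements 91, 293, 26663 are all non-squares in Q, so sqrt(91) and sqrt(293) generate independent quadratic extensions. Thus [K:Q] = 4 and Gal(K/Q) is generated by the two order-2 automorphisms sqrt(91) ↦ -sqrt(91) and sqrt(293) ↦ -sqrt(293), giving V_4.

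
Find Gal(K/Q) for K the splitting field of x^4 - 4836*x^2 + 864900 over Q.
Gal(K/Q) = Z/2Z (cyclic of order 2)

f factors as (x^2 - 4650)(x^2 - 186), so the splitting field is K = Q(sqrt(4650), sqrt(186)). The squarefree part of 4650 is 186 and the squarefree part of 186 is also 186, so sqrt(4650) and sqrt(186) are both rational multiples of sqrt(186). Hence Q(sqrt(4650)) = Q(sqrt(186)) = Q(sqrt(186)), and the splitting field collapses to a single degree-2 extension with Galois group Z/2Z.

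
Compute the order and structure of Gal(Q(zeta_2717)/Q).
|Gal(Q(zeta_2717)/Q)| = phi(2717) = 2160; group ≅ (Z/2717Z)^* ≅ Z/10Z × Z/12Z × Z/18Z

The n-th cyclotomic polynomial Φ_2717(x) is the minimal polynomial of zeta_2717 over Q and has degree phi(2717) = 2160. So Q(zeta_2717) is a degree-2160 Galois extension with Galois group (Z/2717Z)^*. By CRT, (Z/2717Z)^* ≅ (Z/11Z)^* × (Z/13Z)^* × (Z/19Z)^*. Each prime-power unit group is (Z/11Z)^* ≅ Z/10Z; (Z/13Z)^* ≅ Z/12Z; (Z/19Z)^* ≅ Z/18Z. Hence Gal(Q(zeta_2717)/Q) ≅ Z/10Z × Z/12Z × Z/18Z.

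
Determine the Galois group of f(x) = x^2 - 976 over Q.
Gal(K/Q) = Z/2Z (cyclic of order 2)

x^2 - 976 is irreducible over Q since 976 is not a rational square. The splitting field Q(sqrt(976)) has degree 2 over Q, and its unique nontrivial automorphism is sqrt(976) ↦ -sqrt(976). Hence Gal(Q(sqrt(976))/Q) = Z/2Z.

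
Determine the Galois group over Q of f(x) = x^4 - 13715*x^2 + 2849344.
Gal(K/Q) = Z/2Z (cyclic of order 2)

f factors as (x^2 - 13504)(x^2 - 211), so the splitting field is K = Q(sqrt(13504), sqrt(211)). The squarefree part of 13504 is 211 and the squarefree part of 211 is also 211, so sqrt(13504) and sqrt(211) are both rational multiples of sqrt(211). Hence Q(sqrt(13504)) = Q(sqrt(211)) = Q(sqrt(211)), and the splitting field collapses to a single degree-2 extension with Galois group Z/2Z.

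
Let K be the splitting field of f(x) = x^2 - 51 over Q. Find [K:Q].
[K:Q] = 2

The polynomial x^2 - 51 is irreducible over Q since 51 is not a perfect square. Its splitting field is Q(sqrt(51)), which has degree 2 over Q.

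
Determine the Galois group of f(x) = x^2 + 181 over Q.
Gal(K/Q) = Z/2Z (cyclic of order 2)

x^2 + 181 is irreducible over Q since -181 is not a rational square. The splitting field Q(sqrt(-181)) has degree 2 over Q, and its unique nontrivial automorphism is sqrt(-181) ↦ -sqrt(-181). Hence Gal(Q(sqrt(-181))/Q) = Z/2Z.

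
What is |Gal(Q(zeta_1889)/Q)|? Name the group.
|Gal(Q(zeta_1889)/Q)| = phi(1889) = 1888; group ≅ (Z/1889Z)^* ≅ Z/1888Z

The n-th cyclotomic polynomial Φ_1889(x) is the minimal polynomial of zeta_1889 over Q and has degree phi(1889) = 1888. So Q(zeta_1889) is a degree-1888 Galois extension with Galois group (Z/1889Z)^*. (Z/1889Z)^* is cyclic since 1889 is an odd prime power (or 4). Hence Gal(Q(zeta_1889)/Q) ≅ Z/1888Z.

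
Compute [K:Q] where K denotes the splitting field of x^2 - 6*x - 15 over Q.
[K:Q] = 2

The discriminant of x^2 + (-6)*x + (-15) is b^2 - 4c = 36 - (-60) = 96. Since 96 is not a perfect square in Q, the polynomial is irreducible over Q. Its two roots generate a degree-2 extension, so [K:Q] = 2.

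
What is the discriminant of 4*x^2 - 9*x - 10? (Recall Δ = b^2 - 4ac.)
Δ = 241

For a quadratic a x^2 + b x + c the discriminant is Δ = b^2 - 4ac = (-9)^2 - 4*(4)*(-10) = 81 - (-160) = 241.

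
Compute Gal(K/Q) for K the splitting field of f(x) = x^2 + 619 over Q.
Gal(K/Q) = Z/2Z (cyclic of order 2)

x^2 + 619 is irreducible over Q since -619 is not a rational square. The splitting field Q(sqrt(-619)) has degree 2 over Q, and its unique nontrivial automorphism is sqrt(-619) ↦ -sqrt(-619). Hence Gal(Q(sqrt(-619))/Q) = Z/2Z.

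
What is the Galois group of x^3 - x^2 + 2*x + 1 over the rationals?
Gal(K/Q) = S_3 (symmetric group of order 6)

Compute the discriminant of x^3 + (-1)*x^2 + (2)*x + (1): Δ = -87. Since Δ is not a rational square, the Galois group is not contained in A_3; it must be the full S_3 (irreducibility of the cubic rules out anything smaller).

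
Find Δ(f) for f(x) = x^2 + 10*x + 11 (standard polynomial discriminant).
Δ = 56

For a quadratic a x^2 + b x + c the discriminant is Δ = b^2 - 4ac = (10)^2 - 4*(1)*(11) = 100 - (44) = 56.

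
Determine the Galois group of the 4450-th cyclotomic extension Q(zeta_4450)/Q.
|Gal(Q(zeta_4450)/Q)| = phi(4450) = 1760; group ≅ (Z/4450Z)^* ≅ Z/20Z × Z/88Z

The n-th cyclotomic polynomial Φ_4450(x) is the minimal polynomial of zeta_4450 over Q and has degree phi(4450) = 1760. So Q(zeta_4450) is a degree-1760 Galois extension with Galois group (Z/4450Z)^*. By CRT, (Z/4450Z)^* ≅ (Z/2Z)^* × (Z/25Z)^* × (Z/89Z)^*. Each prime-power unit group is (Z/2Z)^* ≅ trivial group (order 1); (Z/25Z)^* ≅ Z/20Z; (Z/89Z)^* ≅ Z/88Z. Hence Gal(Q(zeta_4450)/Q) ≅ Z/20Z × Z/88Z.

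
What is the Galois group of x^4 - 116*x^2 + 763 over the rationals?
Gal(K/Q) = V_4 (Klein four-group, Z/2Z × Z/2Z)

f factors as (x^2 - 109)(x^2 - 7), so the splitting field is K = Q(sqrt(109), sqrt(7)). The elements 109, 7, 763 are all non-squares in Q, so sqrt(109) and sqrt(7) generate independent quadratic extensions. Thus [K:Q] = 4 and Gal(K/Q) is generated by the two order-2 automorphisms sqrt(109) ↦ -sqrt(109) and sqrt(7) ↦ -sqrt(7), giving V_4.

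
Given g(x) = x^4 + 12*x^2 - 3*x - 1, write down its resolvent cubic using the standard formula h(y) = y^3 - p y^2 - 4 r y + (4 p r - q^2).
h(y) = y^3 - 12*y^2 + 4*y - 57

Identify coefficients: p = 12, q = -3, r = -1.
Plug into h(y) = y^3 - p y^2 - 4 r y + (4 p r - q^2):
  h(y) = y^3 - (12) y^2 - 4*(-1) y + (4*(12)*(-1) - (-3)^2)
       = y^3 + (-12) y^2 + (4) y + (-57).
Simplifying: h(y) = y^3 - 12*y^2 + 4*y - 57.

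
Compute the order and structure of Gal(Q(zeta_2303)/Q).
|Gal(Q(zeta_2303)/Q)| = phi(2303) = 1932; group ≅ (Z/2303Z)^* ≅ Z/42Z × Z/46Z

The n-th cyclotomic polynomial Φ_2303(x) is the minimal polynomial of zeta_2303 over Q and has degree phi(2303) = 1932. So Q(zeta_2303) is a degree-1932 Galois extension with Galois group (Z/2303Z)^*. By CRT, (Z/2303Z)^* ≅ (Z/49Z)^* × (Z/47Z)^*. Each prime-power unit group is (Z/49Z)^* ≅ Z/42Z; (Z/47Z)^* ≅ Z/46Z. Hence Gal(Q(zeta_2303)/Q) ≅ Z/42Z × Z/46Z.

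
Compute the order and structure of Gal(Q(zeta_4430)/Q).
|Gal(Q(zeta_4430)/Q)| = phi(4430) = 1768; group ≅ (Z/4430Z)^* ≅ Z/4Z × Z/442Z

The n-th cyclotomic polynomial Φ_4430(x) is the minimal polynomial of zeta_4430 over Q and has degree phi(4430) = 1768. So Q(zeta_4430) is a degree-1768 Galois extension with Galois group (Z/4430Z)^*. By CRT, (Z/4430Z)^* ≅ (Z/2Z)^* × (Z/5Z)^* × (Z/443Z)^*. Each prime-power unit group is (Z/2Z)^* ≅ trivial group (order 1); (Z/5Z)^* ≅ Z/4Z; (Z/443Z)^* ≅ Z/442Z. Hence Gal(Q(zeta_4430)/Q) ≅ Z/4Z × Z/442Z.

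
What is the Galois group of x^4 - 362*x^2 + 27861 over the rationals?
Gal(K/Q) = V_4 (Klein four-group, Z/2Z × Z/2Z)

f factors as (x^2 - 251)(x^2 - 111), so the splitting field is K = Q(sqrt(251), sqrt(111)). The elements 251, 111, 27861 are all non-squares in Q, so sqrt(251) and sqrt(111) generate independent quadratic extensions. Thus [K:Q] = 4 and Gal(K/Q) is generated by the two order-2 automorphisms sqrt(251) ↦ -sqrt(251) and sqrt(111) ↦ -sqrt(111), giving V_4.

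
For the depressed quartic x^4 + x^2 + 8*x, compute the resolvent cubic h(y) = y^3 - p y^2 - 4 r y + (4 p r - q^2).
h(y) = y^3 - y^2 - 64

Identify coefficients: p = 1, q = 8, r = 0.
Plug into h(y) = y^3 - p y^2 - 4 r y + (4 p r - q^2):
  h(y) = y^3 - (1) y^2 - 4*(0) y + (4*(1)*(0) - (8)^2)
       = y^3 + (-1) y^2 + (0) y + (-64).
Simplifying: h(y) = y^3 - y^2 - 64.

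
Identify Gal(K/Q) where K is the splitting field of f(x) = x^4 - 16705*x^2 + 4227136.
Gal(K/Q) = Z/2Z (cyclic of order 2)

f factors as (x^2 - 16448)(x^2 - 257), so the splitting field is K = Q(sqrt(16448), sqrt(257)). The squarefree part of 16448 is 257 and the squarefree part of 257 is also 257, so sqrt(16448) and sqrt(257) are both rational multiples of sqrt(257). Hence Q(sqrt(16448)) = Q(sqrt(257)) = Q(sqrt(257)), and the splitting field collapses to a single degree-2 extension with Galois group Z/2Z.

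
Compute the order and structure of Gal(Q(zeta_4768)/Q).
|Gal(Q(zeta_4768)/Q)| = phi(4768) = 2368; group ≅ (Z/4768Z)^* ≅ Z/2Z × Z/8Z × Z/148Z

The n-th cyclotomic polynomial Φ_4768(x) is the minimal polynomial of zeta_4768 over Q and has degree phi(4768) = 2368. So Q(zeta_4768) is a degree-2368 Galois extension with Galois group (Z/4768Z)^*. By CRT, (Z/4768Z)^* ≅ (Z/32Z)^* × (Z/149Z)^*. Each prime-power unit group is (Z/32Z)^* ≅ Z/2Z × Z/8Z; (Z/149Z)^* ≅ Z/148Z. Hence Gal(Q(zeta_4768)/Q) ≅ Z/2Z × Z/8Z × Z/148Z.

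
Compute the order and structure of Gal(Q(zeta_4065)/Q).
|Gal(Q(zeta_4065)/Q)| = phi(4065) = 2160; group ≅ (Z/4065Z)^* ≅ Z/2Z × Z/4Z × Z/270Z

The n-th cyclotomic polynomial Φ_4065(x) is the minimal polynomial of zeta_4065 over Q and has degree phi(4065) = 2160. So Q(zeta_4065) is a degree-2160 Galois extension with Galois group (Z/4065Z)^*. By CRT, (Z/4065Z)^* ≅ (Z/3Z)^* × (Z/5Z)^* × (Z/271Z)^*. Each prime-power unit group is (Z/3Z)^* ≅ Z/2Z; (Z/5Z)^* ≅ Z/4Z; (Z/271Z)^* ≅ Z/270Z. Hence Gal(Q(zeta_4065)/Q) ≅ Z/2Z × Z/4Z × Z/270Z.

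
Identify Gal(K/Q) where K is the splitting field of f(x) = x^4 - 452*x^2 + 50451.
Gal(K/Q) = V_4 (Klein four-group, Z/2Z × Z/2Z)

f factors as (x^2 - 201)(x^2 - 251), so the splitting field is K = Q(sqrt(201), sqrt(251)). The elements 201, 251, 50451 are all non-squares in Q, so sqrt(201) and sqrt(251) generate independent quadratic extensions. Thus [K:Q] = 4 and Gal(K/Q) is generated by the two order-2 automorphisms sqrt(201) ↦ -sqrt(201) and sqrt(251) ↦ -sqrt(251), giving V_4.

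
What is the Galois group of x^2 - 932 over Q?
Gal(K/Q) = Z/2Z (cyclic of order 2)

x^2 - 932 is irreducible over Q since 932 is not a rational square. The splitting field Q(sqrt(932)) has degree 2 over Q, and its unique nontrivial automorphism is sqrt(932) ↦ -sqrt(932). Hence Gal(Q(sqrt(932))/Q) = Z/2Z.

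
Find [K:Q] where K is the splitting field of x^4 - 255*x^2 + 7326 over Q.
[K:Q] = 4

f factors as (x^2 - 222)(x^2 - 33); the splitting field is K = Q(sqrt(222), sqrt(33)). Since 222, 33, and 7326 are all non-squares in Q, the three subfields Q(sqrt(222)), Q(sqrt(33)), Q(sqrt(7326)) are distinct degree-2 extensions, so [K:Q] = 4 (Klein four Galois group).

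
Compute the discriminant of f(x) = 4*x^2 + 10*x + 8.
Δ = -28

For a quadratic a x^2 + b x + c the discriminant is Δ = b^2 - 4ac = (10)^2 - 4*(4)*(8) = 100 - (128) = -28.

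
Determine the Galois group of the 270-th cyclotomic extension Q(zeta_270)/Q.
|Gal(Q(zeta_270)/Q)| = phi(270) = 72; group ≅ (Z/270Z)^* ≅ Z/4Z × Z/18Z

The n-th cyclotomic polynomial Φ_270(x) is the minimal polynomial of zeta_270 over Q and has degree phi(270) = 72. So Q(zeta_270) is a degree-72 Galois extension with Galois group (Z/270Z)^*. By CRT, (Z/270Z)^* ≅ (Z/2Z)^* × (Z/27Z)^* × (Z/5Z)^*. Each prime-power unit group is (Z/2Z)^* ≅ trivial group (order 1); (Z/27Z)^* ≅ Z/18Z; (Z/5Z)^* ≅ Z/4Z. Hence Gal(Q(zeta_270)/Q) ≅ Z/4Z × Z/18Z.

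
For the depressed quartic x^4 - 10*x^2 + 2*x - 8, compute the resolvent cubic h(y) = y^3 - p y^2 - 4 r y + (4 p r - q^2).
h(y) = y^3 + 10*y^2 + 32*y + 316

Identify coefficients: p = -10, q = 2, r = -8.
Plug into h(y) = y^3 - p y^2 - 4 r y + (4 p r - q^2):
  h(y) = y^3 - (-10) y^2 - 4*(-8) y + (4*(-10)*(-8) - (2)^2)
       = y^3 + (10) y^2 + (32) y + (316).
Simplifying: h(y) = y^3 + 10*y^2 + 32*y + 316.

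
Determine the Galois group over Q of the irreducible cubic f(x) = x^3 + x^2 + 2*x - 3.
Gal(K/Q) = S_3 (symmetric group of order 6)

Compute the discriminant of x^3 + (1)*x^2 + (2)*x + (-3): Δ = -367. Since Δ is not a rational square, the Galois group is not contained in A_3; it must be the full S_3 (irreducibility of the cubic rules out anything smaller).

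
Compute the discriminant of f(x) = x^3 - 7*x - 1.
Δ = 1345

For a depressed cubic x^3 + p x + q the discriminant is Δ = -4 p^3 - 27 q^2 = -4*(-7)^3 - 27*(-1)^2 = 1372 - 27 = 1345.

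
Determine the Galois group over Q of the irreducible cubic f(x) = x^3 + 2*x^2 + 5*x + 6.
Gal(K/Q) = S_3 (symmetric group of order 6)

Compute the discriminant of x^3 + (2)*x^2 + (5)*x + (6): Δ = -484. Since Δ is not a rational square, the Galois group is not contained in A_3; it must be the full S_3 (irreducibility of the cubic rules out anything smaller).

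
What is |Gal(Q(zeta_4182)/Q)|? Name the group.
|Gal(Q(zeta_4182)/Q)| = phi(4182) = 1280; group ≅ (Z/4182Z)^* ≅ Z/2Z × Z/16Z × Z/40Z

The n-th cyclotomic polynomial Φ_4182(x) is the minimal polynomial of zeta_4182 over Q and has degree phi(4182) = 1280. So Q(zeta_4182) is a degree-1280 Galois extension with Galois group (Z/4182Z)^*. By CRT, (Z/4182Z)^* ≅ (Z/2Z)^* × (Z/3Z)^* × (Z/17Z)^* × (Z/41Z)^*. Each prime-power unit group is (Z/2Z)^* ≅ trivial group (order 1); (Z/3Z)^* ≅ Z/2Z; (Z/17Z)^* ≅ Z/16Z; (Z/41Z)^* ≅ Z/40Z. Hence Gal(Q(zeta_4182)/Q) ≅ Z/2Z × Z/16Z × Z/40Z.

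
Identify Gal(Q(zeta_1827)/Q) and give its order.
|Gal(Q(zeta_1827)/Q)| = phi(1827) = 1008; group ≅ (Z/1827Z)^* ≅ Z/6Z × Z/6Z × Z/28Z

The n-th cyclotomic polynomial Φ_1827(x) is the minimal polynomial of zeta_1827 over Q and has degree phi(1827) = 1008. So Q(zeta_1827) is a degree-1008 Galois extension with Galois group (Z/1827Z)^*. By CRT, (Z/1827Z)^* ≅ (Z/9Z)^* × (Z/7Z)^* × (Z/29Z)^*. Each prime-power unit group is (Z/9Z)^* ≅ Z/6Z; (Z/7Z)^* ≅ Z/6Z; (Z/29Z)^* ≅ Z/28Z. Hence Gal(Q(zeta_1827)/Q) ≅ Z/6Z × Z/6Z × Z/28Z.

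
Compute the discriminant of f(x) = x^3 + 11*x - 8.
Δ = -7052

For a depressed cubic x^3 + p x + q the discriminant is Δ = -4 p^3 - 27 q^2 = -4*(11)^3 - 27*(-8)^2 = -5324 - 1728 = -7052.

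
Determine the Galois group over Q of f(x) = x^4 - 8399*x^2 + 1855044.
Gal(K/Q) = Z/2Z (cyclic of order 2)

f factors as (x^2 - 227)(x^2 - 8172), so the splitting field is K = Q(sqrt(227), sqrt(8172)). The squarefree part of 227 is 227 and the squarefree part of 8172 is also 227, so sqrt(227) and sqrt(8172) are both rational multiples of sqrt(227). Hence Q(sqrt(227)) = Q(sqrt(8172)) = Q(sqrt(227)), and the splitting field collapses to a single degree-2 extension with Galois group Z/2Z.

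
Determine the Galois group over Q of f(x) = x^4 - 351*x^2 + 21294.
Gal(K/Q) = V_4 (Klein four-group, Z/2Z × Z/2Z)

f factors as (x^2 - 78)(x^2 - 273), so the splitting field is K = Q(sqrt(78), sqrt(273)). The elements 78, 273, 21294 are all non-squares in Q, so sqrt(78) and sqrt(273) generate independent quadratic extensions. Thus [K:Q] = 4 and Gal(K/Q) is generated by the two order-2 automorphisms sqrt(78) ↦ -sqrt(78) and sqrt(273) ↦ -sqrt(273), giving V_4.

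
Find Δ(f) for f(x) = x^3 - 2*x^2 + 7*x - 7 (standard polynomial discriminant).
Δ = -959

For x^3 + a x^2 + b x + c the discriminant is Δ = 18 a b c - 4 a^3 c + a^2 b^2 - 4 b^3 - 27 c^2.
Plug a = -2, b = 7, c = -7:
  18*(-2)*(7)*(-7) - 4*(-2)^3*(-7) + (-2)^2*(7)^2 - 4*(7)^3 - 27*(-7)^2
  = 1764 + (-224) + 196 + (-1372) + (-1323)
  = -959.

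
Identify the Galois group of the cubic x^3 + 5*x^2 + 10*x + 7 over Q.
Gal(K/Q) = S_3 (symmetric group of order 6)

Compute the discriminant of x^3 + (5)*x^2 + (10)*x + (7): Δ = -23. Since Δ is not a rational square, the Galois group is not contained in A_3; it must be the full S_3 (irreducibility of the cubic rules out anything smaller).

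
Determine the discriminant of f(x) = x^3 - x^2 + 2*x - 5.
Δ = -543

For x^3 + a x^2 + b x + c the discriminant is Δ = 18 a b c - 4 a^3 c + a^2 b^2 - 4 b^3 - 27 c^2.
Plug a = -1, b = 2, c = -5:
  18*(-1)*(2)*(-5) - 4*(-1)^3*(-5) + (-1)^2*(2)^2 - 4*(2)^3 - 27*(-5)^2
  = 180 + (-20) + 4 + (-32) + (-675)
  = -543.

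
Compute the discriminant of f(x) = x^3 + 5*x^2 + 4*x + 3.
Δ = -519

For x^3 + a x^2 + b x + c the discriminant is Δ = 18 a b c - 4 a^3 c + a^2 b^2 - 4 b^3 - 27 c^2.
Plug a = 5, b = 4, c = 3:
  18*(5)*(4)*(3) - 4*(5)^3*(3) + (5)^2*(4)^2 - 4*(4)^3 - 27*(3)^2
  = 1080 + (-1500) + 400 + (-256) + (-243)
  = -519.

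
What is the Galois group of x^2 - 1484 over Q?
Gal(K/Q) = Z/2Z (cyclic of order 2)

x^2 - 1484 is irreducible over Q since 1484 is not a rational square. The splitting field Q(sqrt(1484)) has degree 2 over Q, and its unique nontrivial automorphism is sqrt(1484) ↦ -sqrt(1484). Hence Gal(Q(sqrt(1484))/Q) = Z/2Z.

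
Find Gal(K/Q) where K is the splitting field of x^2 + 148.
Gal(K/Q) = Z/2Z (cyclic of order 2)

x^2 + 148 is irreducible over Q since -148 is not a rational square. The splitting field Q(sqrt(-148)) has degree 2 over Q, and its unique nontrivial automorphism is sqrt(-148) ↦ -sqrt(-148). Hence Gal(Q(sqrt(-148))/Q) = Z/2Z.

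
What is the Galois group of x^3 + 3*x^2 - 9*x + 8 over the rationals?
Gal(K/Q) = S_3 (symmetric group of order 6)

Compute the discriminant of x^3 + (3)*x^2 + (-9)*x + (8): Δ = -2835. Since Δ is not a rational square, the Galois group is not contained in A_3; it must be the full S_3 (irreducibility of the cubic rules out anything smaller).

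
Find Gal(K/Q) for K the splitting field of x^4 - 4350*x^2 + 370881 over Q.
Gal(K/Q) = Z/2Z (cyclic of order 2)

f factors as (x^2 - 4263)(x^2 - 87), so the splitting field is K = Q(sqrt(4263), sqrt(87)). The squarefree part of 4263 is 87 and the squarefree part of 87 is also 87, so sqrt(4263) and sqrt(87) are both rational multiples of sqrt(87). Hence Q(sqrt(4263)) = Q(sqrt(87)) = Q(sqrt(87)), and the splitting field collapses to a single degree-2 extension with Galois group Z/2Z.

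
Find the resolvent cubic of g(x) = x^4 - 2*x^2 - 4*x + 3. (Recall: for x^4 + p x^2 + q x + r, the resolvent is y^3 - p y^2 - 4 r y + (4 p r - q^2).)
h(y) = y^3 + 2*y^2 - 12*y - 40

Identify coefficients: p = -2, q = -4, r = 3.
Plug into h(y) = y^3 - p y^2 - 4 r y + (4 p r - q^2):
  h(y) = y^3 - (-2) y^2 - 4*(3) y + (4*(-2)*(3) - (-4)^2)
       = y^3 + (2) y^2 + (-12) y + (-40).
Simplifying: h(y) = y^3 + 2*y^2 - 12*y - 40.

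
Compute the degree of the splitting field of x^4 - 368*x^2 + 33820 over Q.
[K:Q] = 4

f factors as (x^2 - 178)(x^2 - 190); the splitting field is K = Q(sqrt(178), sqrt(190)). Since 178, 190, and 33820 are all non-squares in Q, the three subfields Q(sqrt(178)), Q(sqrt(190)), Q(sqrt(33820)) are distinct degree-2 extensions, so [K:Q] = 4 (Klein four Galois group).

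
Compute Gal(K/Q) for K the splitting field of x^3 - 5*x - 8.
Gal(K/Q) = S_3 (symmetric group of order 6)

Compute the discriminant of x^3 + (0)*x^2 + (-5)*x + (-8): Δ = -1228. Since Δ is not a rational square, the Galois group is not contained in A_3; it must be the full S_3 (irreducibility of the cubic rules out anything smaller).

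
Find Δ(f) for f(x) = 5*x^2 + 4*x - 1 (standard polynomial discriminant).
Δ = 36

For a quadratic a x^2 + b x + c the discriminant is Δ = b^2 - 4ac = (4)^2 - 4*(5)*(-1) = 16 - (-20) = 36.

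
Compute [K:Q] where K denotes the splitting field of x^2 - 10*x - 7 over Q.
[K:Q] = 2

The discriminant of x^2 + (-10)*x + (-7) is b^2 - 4c = 100 - (-28) = 128. Since 128 is not a perfect square in Q, the polynomial is irreducible over Q. Its two roots generate a degree-2 extension, so [K:Q] = 2.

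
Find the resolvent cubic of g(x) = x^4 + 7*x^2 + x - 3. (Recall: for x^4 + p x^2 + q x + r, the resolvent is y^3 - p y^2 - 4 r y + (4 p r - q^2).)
h(y) = y^3 - 7*y^2 + 12*y - 85

Identify coefficients: p = 7, q = 1, r = -3.
Plug into h(y) = y^3 - p y^2 - 4 r y + (4 p r - q^2):
  h(y) = y^3 - (7) y^2 - 4*(-3) y + (4*(7)*(-3) - (1)^2)
       = y^3 + (-7) y^2 + (12) y + (-85).
Simplifying: h(y) = y^3 - 7*y^2 + 12*y - 85.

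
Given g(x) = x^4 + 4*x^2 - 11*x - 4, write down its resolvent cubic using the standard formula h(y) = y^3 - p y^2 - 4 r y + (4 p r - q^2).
h(y) = y^3 - 4*y^2 + 16*y - 185

Identify coefficients: p = 4, q = -11, r = -4.
Plug into h(y) = y^3 - p y^2 - 4 r y + (4 p r - q^2):
  h(y) = y^3 - (4) y^2 - 4*(-4) y + (4*(4)*(-4) - (-11)^2)
       = y^3 + (-4) y^2 + (16) y + (-185).
Simplifying: h(y) = y^3 - 4*y^2 + 16*y - 185.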